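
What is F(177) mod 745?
477

Matrix identity: Q^n = [[F_(n+1), F_n], [F_n, F_(n-1)]] with Q = [[1,1],[1,0]].
n = 177 = 10110001₂. Square-and-multiply, entries mod 745:
Q^1 = [[1,1],[1,0]]
Q^2 = (Q^1)² = [[2,1],[1,1]]
Q^5 = (Q^2)²·Q = [[8,5],[5,3]]
Q^11 = (Q^5)²·Q = [[144,89],[89,55]]
Q^22 = (Q^11)² = [[347,576],[576,516]]
Q^44 = (Q^22)² = [[715,173],[173,542]]
Q^88 = (Q^44)² = [[284,666],[666,363]]
Q^177 = (Q^88)²·Q = [[24,477],[477,292]]
F_177 mod 745 = Q^177[0][1] = 477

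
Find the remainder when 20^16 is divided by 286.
152

Repeated squaring. Binary of 16 = 10000.
20^1 ≡ 20 (mod 286); 20^2 ≡ 114 (mod 286); 20^4 ≡ 126 (mod 286); 20^8 ≡ 146 (mod 286); 20^16 ≡ 152 (mod 286)
20^16 = 20^16 ≡ 152 (mod 286)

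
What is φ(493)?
448

493 = 17 × 29
φ(n) = n × ∏(1 - 1/p) for each prime p dividing n
φ(493) = 493 × (1 - 1/17) × (1 - 1/29) = 448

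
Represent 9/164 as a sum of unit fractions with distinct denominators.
1/19 + 1/446 + 1/231623 + 1/160947410764

Greedy algorithm:
9/164: ceiling(164/9) = 19, use 1/19
7/3116: ceiling(3116/7) = 446, use 1/446
3/694868: ceiling(694868/3) = 231623, use 1/231623
1/160947410764: ceiling(160947410764/1) = 160947410764, use 1/160947410764
Result: 9/164 = 1/19 + 1/446 + 1/231623 + 1/160947410764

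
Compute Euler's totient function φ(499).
498

499 = 499
φ(n) = n × ∏(1 - 1/p) for each prime p dividing n
φ(499) = 499 × (1 - 1/499) = 498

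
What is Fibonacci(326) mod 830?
443

Matrix identity: Q^n = [[F_(n+1), F_n], [F_n, F_(n-1)]] with Q = [[1,1],[1,0]].
n = 326 = 101000110₂. Square-and-multiply, entries mod 830:
Q^1 = [[1,1],[1,0]]
Q^2 = (Q^1)² = [[2,1],[1,1]]
Q^5 = (Q^2)²·Q = [[8,5],[5,3]]
Q^10 = (Q^5)² = [[89,55],[55,34]]
Q^20 = (Q^10)² = [[156,125],[125,31]]
Q^40 = (Q^20)² = [[121,135],[135,816]]
Q^81 = (Q^40)²·Q = [[1,496],[496,335]]
Q^163 = (Q^81)²·Q = [[163,337],[337,656]]
Q^326 = (Q^163)² = [[698,443],[443,255]]
F_326 mod 830 = Q^326[0][1] = 443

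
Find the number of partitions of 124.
2841940500

p(n) counts ways to write n as a sum of positive integers (order ignored).
Euler's pentagonal recurrence: p(k) = p(k-1) + p(k-2) - p(k-5) - p(k-7) + p(k-12) + p(k-15) - ... (offsets j(3j∓1)/2, signs ++--, p(0)=1, p(<0)=0).
DP table for k = 0..123: p(0)=1, p(1)=1, p(2)=2, p(3)=3, p(4)=5, p(5)=7, p(6)=11, p(7)=15, p(8)=22, p(9)=30, p(10)=42, p(11)=56, p(12)=77, p(13)=101, p(14)=135, p(15)=176, p(16)=231, p(17)=297, p(18)=385, p(19)=490, p(20)=627, p(21)=792, p(22)=1002, p(23)=1255, p(24)=1575, p(25)=1958, p(26)=2436, p(27)=3010, p(28)=3718, p(29)=4565, p(30)=5604, p(31)=6842, p(32)=8349, p(33)=10143, p(34)=12310, p(35)=14883, p(36)=17977, p(37)=21637, p(38)=26015, p(39)=31185, p(40)=37338, p(41)=44583, p(42)=53174, p(43)=63261, p(44)=75175, p(45)=89134, p(46)=105558, p(47)=124754, p(48)=147273, p(49)=173525, p(50)=204226, p(51)=239943, p(52)=281589, p(53)=329931, p(54)=386155, p(55)=451276, p(56)=526823, p(57)=614154, p(58)=715220, p(59)=831820, p(60)=966467, p(61)=1121505, p(62)=1300156, p(63)=1505499, p(64)=1741630, p(65)=2012558, p(66)=2323520, p(67)=2679689, p(68)=3087735, p(69)=3554345, p(70)=4087968, p(71)=4697205, p(72)=5392783, p(73)=6185689, p(74)=7089500, p(75)=8118264, p(76)=9289091, p(77)=10619863, p(78)=12132164, p(79)=13848650, p(80)=15796476, p(81)=18004327, p(82)=20506255, p(83)=23338469, p(84)=26543660, p(85)=30167357, p(86)=34262962, p(87)=38887673, p(88)=44108109, p(89)=49995925, p(90)=56634173, p(91)=64112359, p(92)=72533807, p(93)=82010177, p(94)=92669720, p(95)=104651419, p(96)=118114304, p(97)=133230930, p(98)=150198136, p(99)=169229875, p(100)=190569292, p(101)=214481126, p(102)=241265379, p(103)=271248950, p(104)=304801365, p(105)=342325709, p(106)=384276336, p(107)=431149389, p(108)=483502844, p(109)=541946240, p(110)=607163746, p(111)=679903203, p(112)=761002156, p(113)=851376628, p(114)=952050665, p(115)=1064144451, p(116)=1188908248, p(117)=1327710076, p(118)=1482074143, p(119)=1653668665, p(120)=1844349560, p(121)=2056148051, p(122)=2291320912, p(123)=2552338241.
Final step: p(124) = p(123) + p(122) - p(119) - p(117) + p(112) + p(109) - p(102) - p(98) + p(89) + p(84) - p(73) - p(67) + p(54) + p(47) - p(32) - p(24) + p(7)
= 2552338241 + 2291320912 - 1653668665 - 1327710076 + 761002156 + 541946240 - 241265379 - 150198136 + 49995925 + 26543660 - 6185689 - 2679689 + 386155 + 124754 - 8349 - 1575 + 15
= 2841940500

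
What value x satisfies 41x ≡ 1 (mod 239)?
35

gcd(41, 239) = 1, so the inverse exists.
Extended Euclidean algorithm on (239, 41):
239 = 5 × 41 + 34  ⟹  34 = (1)·239 + (-5)·41
41 = 1 × 34 + 7  ⟹  7 = (-1)·239 + (6)·41
34 = 4 × 7 + 6  ⟹  6 = (5)·239 + (-29)·41
7 = 1 × 6 + 1  ⟹  1 = (-6)·239 + (35)·41
So (35)·41 ≡ 1 (mod 239), i.e. 41^(-1) ≡ 35 (mod 239).
Check: 41 × 35 = 1435 ≡ 1 (mod 239)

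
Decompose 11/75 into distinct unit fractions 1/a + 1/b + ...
1/7 + 1/263 + 1/138075

Greedy algorithm:
11/75: ceiling(75/11) = 7, use 1/7
2/525: ceiling(525/2) = 263, use 1/263
1/138075: ceiling(138075/1) = 138075, use 1/138075
Result: 11/75 = 1/7 + 1/263 + 1/138075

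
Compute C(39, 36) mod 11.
9

Using Lucas' theorem:
Write n=39 and k=36 in base 11:
n in base 11: [3, 6]
k in base 11: [3, 3]
C(39,36) mod 11 = ∏ C(n_i, k_i) mod 11
Digit binomials (mod 11): C(3,3) = 1; C(6,3) = 20 ≡ 9
Product: 1 × 9 = 9 ≡ 9 (mod 11)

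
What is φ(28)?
12

28 = 2^2 × 7
φ(n) = n × ∏(1 - 1/p) for each prime p dividing n
φ(28) = 28 × (1 - 1/2) × (1 - 1/7) = 12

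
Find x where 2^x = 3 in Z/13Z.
4

Baby-step giant-step with step n = ⌈√13⌉ = 4.
Baby steps 2^j mod 13 (j:value) for j=0..3: 0:1, 1:2, 2:4, 3:8.
Giant-step multiplier: 2^(-4) ≡ 2^(12-4) = 2^8 ≡ 9 (mod 13).
Giant steps γ_i = 3·9^i mod 13: γ_0=3, γ_1=1 (in table at j=0).
x = i·n + j = 1·4 + 0 = 4.
Check: 2^4 ≡ 3 (mod 13).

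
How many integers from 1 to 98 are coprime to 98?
42

98 = 2 × 7^2
φ(n) = n × ∏(1 - 1/p) for each prime p dividing n
φ(98) = 98 × (1 - 1/2) × (1 - 1/7) = 42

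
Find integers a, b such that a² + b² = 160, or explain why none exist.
4² + 12² (a=4, b=12)

Factorization: 160 = 2^5 × 5
By Fermat: n is sum of two squares iff every prime p ≡ 3 (mod 4) appears to even power.
All primes ≡ 3 (mod 4) appear to even power.
Search a = 0, 1, 2, … for 160 - a² a perfect square: first hit at a = 4: 160 - 16 = 144 = 12².
160 = 4² + 12² = 16 + 144 ✓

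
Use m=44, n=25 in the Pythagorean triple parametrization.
(1311, 2200, 2561)

Euclid's formula: a = m² - n², b = 2mn, c = m² + n²
m = 44, n = 25
a = 44² - 25² = 1936 - 625 = 1311
b = 2 × 44 × 25 = 2200
c = 44² + 25² = 1936 + 625 = 2561
Verification: 1311² + 2200² = 1718721 + 4840000 = 6558721 = 2561² ✓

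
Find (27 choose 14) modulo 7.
3

Using Lucas' theorem:
Write n=27 and k=14 in base 7:
n in base 7: [3, 6]
k in base 7: [2, 0]
C(27,14) mod 7 = ∏ C(n_i, k_i) mod 7
Digit binomials (mod 7): C(3,2) = 3; C(6,0) = 1
Product: 3 × 1 = 3 ≡ 3 (mod 7)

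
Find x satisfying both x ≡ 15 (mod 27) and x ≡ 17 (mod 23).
339

Using Chinese Remainder Theorem:
M = 27 × 23 = 621
M1 = 23, M2 = 27
y1 = 23^(-1) mod 27 = 20
y2 = 27^(-1) mod 23 = 6
x = (15×23×20 + 17×27×6) mod 621 = 339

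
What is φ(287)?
240

287 = 7 × 41
φ(n) = n × ∏(1 - 1/p) for each prime p dividing n
φ(287) = 287 × (1 - 1/7) × (1 - 1/41) = 240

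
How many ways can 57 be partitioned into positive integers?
614154

p(n) counts ways to write n as a sum of positive integers (order ignored).
Euler's pentagonal recurrence: p(k) = p(k-1) + p(k-2) - p(k-5) - p(k-7) + p(k-12) + p(k-15) - ... (offsets j(3j∓1)/2, signs ++--, p(0)=1, p(<0)=0).
DP table for k = 0..56: p(0)=1, p(1)=1, p(2)=2, p(3)=3, p(4)=5, p(5)=7, p(6)=11, p(7)=15, p(8)=22, p(9)=30, p(10)=42, p(11)=56, p(12)=77, p(13)=101, p(14)=135, p(15)=176, p(16)=231, p(17)=297, p(18)=385, p(19)=490, p(20)=627, p(21)=792, p(22)=1002, p(23)=1255, p(24)=1575, p(25)=1958, p(26)=2436, p(27)=3010, p(28)=3718, p(29)=4565, p(30)=5604, p(31)=6842, p(32)=8349, p(33)=10143, p(34)=12310, p(35)=14883, p(36)=17977, p(37)=21637, p(38)=26015, p(39)=31185, p(40)=37338, p(41)=44583, p(42)=53174, p(43)=63261, p(44)=75175, p(45)=89134, p(46)=105558, p(47)=124754, p(48)=147273, p(49)=173525, p(50)=204226, p(51)=239943, p(52)=281589, p(53)=329931, p(54)=386155, p(55)=451276, p(56)=526823.
Final step: p(57) = p(56) + p(55) - p(52) - p(50) + p(45) + p(42) - p(35) - p(31) + p(22) + p(17) - p(6) - p(0)
= 526823 + 451276 - 281589 - 204226 + 89134 + 53174 - 14883 - 6842 + 1002 + 297 - 11 - 1
= 614154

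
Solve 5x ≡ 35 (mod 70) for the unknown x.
x ≡ 7 (mod 14)

gcd(5, 70) = 5, which divides 35, so solutions exist.
Divide through by 5: x ≡ 7 (mod 14).
The coefficient of x is now 1, so x ≡ 7 (mod 14).
Check: 5 × 7 = 35 ≡ 35 (mod 70).
x ≡ 7 (mod 14), giving 5 solutions mod 70.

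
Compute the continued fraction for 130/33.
[3; 1, 15, 2]

Euclidean algorithm steps:
130 = 3 × 33 + 31
33 = 1 × 31 + 2
31 = 15 × 2 + 1
2 = 2 × 1 + 0
Continued fraction: [3; 1, 15, 2]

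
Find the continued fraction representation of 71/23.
[3; 11, 2]

Euclidean algorithm steps:
71 = 3 × 23 + 2
23 = 11 × 2 + 1
2 = 2 × 1 + 0
Continued fraction: [3; 11, 2]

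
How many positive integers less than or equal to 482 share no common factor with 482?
240

482 = 2 × 241
φ(n) = n × ∏(1 - 1/p) for each prime p dividing n
φ(482) = 482 × (1 - 1/2) × (1 - 1/241) = 240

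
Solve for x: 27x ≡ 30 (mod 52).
x ≡ 30 (mod 52)

gcd(27, 52) = 1, which divides 30, so solutions exist.
Find 27^(-1) mod 52 by the extended Euclidean algorithm:
52 = 1 × 27 + 25  ⟹  25 = (1)·52 + (-1)·27
27 = 1 × 25 + 2  ⟹  2 = (-1)·52 + (2)·27
25 = 12 × 2 + 1  ⟹  1 = (13)·52 + (-25)·27
So (-25)·27 ≡ 1 (mod 52), i.e. 27^(-1) ≡ -25 ≡ 27 (mod 52).
x ≡ 27 × 30 = 810 ≡ 30 (mod 52).
Check: 27 × 30 = 810 ≡ 30 (mod 52).
Unique solution: x ≡ 30 (mod 52)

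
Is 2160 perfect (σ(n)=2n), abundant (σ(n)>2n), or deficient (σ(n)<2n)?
abundant

Proper divisors of 2160: sum = 1 + 2 + 3 + 4 + 5 + 6 + 8 + 9 + ... + 432 + 540 + 720 + 1080 (39 divisors) = 5280
Since 5280 > 2160, 2160 is abundant.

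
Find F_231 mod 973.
279

Matrix identity: Q^n = [[F_(n+1), F_n], [F_n, F_(n-1)]] with Q = [[1,1],[1,0]].
n = 231 = 11100111₂. Square-and-multiply, entries mod 973:
Q^1 = [[1,1],[1,0]]
Q^3 = (Q^1)²·Q = [[3,2],[2,1]]
Q^7 = (Q^3)²·Q = [[21,13],[13,8]]
Q^14 = (Q^7)² = [[610,377],[377,233]]
Q^28 = (Q^14)² = [[485,613],[613,845]]
Q^57 = (Q^28)²·Q = [[839,923],[923,889]]
Q^115 = (Q^57)²·Q = [[220,23],[23,197]]
Q^231 = (Q^115)²·Q = [[140,279],[279,834]]
F_231 mod 973 = Q^231[0][1] = 279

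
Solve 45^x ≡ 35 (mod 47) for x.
21

Baby-step giant-step with step n = ⌈√47⌉ = 7.
Baby steps 45^j mod 47 (j:value) for j=0..6: 0:1, 1:45, 2:4, 3:39, 4:16, 5:15, 6:17.
Giant-step multiplier: 45^(-7) ≡ 45^(46-7) = 45^39 ≡ 29 (mod 47).
Giant steps γ_i = 35·29^i mod 47: γ_0=35, γ_1=28, γ_2=13, γ_3=1 (in table at j=0).
x = i·n + j = 3·7 + 0 = 21.
Check: 45^21 ≡ 35 (mod 47).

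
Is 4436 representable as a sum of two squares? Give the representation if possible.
44² + 50² (a=44, b=50)

Factorization: 4436 = 2^2 × 1109
By Fermat: n is sum of two squares iff every prime p ≡ 3 (mod 4) appears to even power.
All primes ≡ 3 (mod 4) appear to even power.
Search a = 0, 1, 2, … for 4436 - a² a perfect square: first hit at a = 44: 4436 - 1936 = 2500 = 50².
4436 = 44² + 50² = 1936 + 2500 ✓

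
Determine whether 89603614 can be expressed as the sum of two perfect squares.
Not possible

Factorization: 89603614 = 2 × 41 × 103^3
By Fermat: n is sum of two squares iff every prime p ≡ 3 (mod 4) appears to even power.
Prime(s) ≡ 3 (mod 4) with odd exponent: [(103, 3)]
Therefore 89603614 cannot be expressed as a² + b².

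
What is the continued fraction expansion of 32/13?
[2; 2, 6]

Euclidean algorithm steps:
32 = 2 × 13 + 6
13 = 2 × 6 + 1
6 = 6 × 1 + 0
Continued fraction: [2; 2, 6]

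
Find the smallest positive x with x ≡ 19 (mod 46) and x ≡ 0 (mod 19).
19

Using Chinese Remainder Theorem:
M = 46 × 19 = 874
M1 = 19, M2 = 46
y1 = 19^(-1) mod 46 = 17
y2 = 46^(-1) mod 19 = 12
x = (19×19×17 + 0×46×12) mod 874 = 19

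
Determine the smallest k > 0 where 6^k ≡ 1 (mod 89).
88

89 is prime, so ord(6) divides φ(89) = 88.
Divisors of 88: 1, 2, 4, 8, 11, 22, 44, 88.
Repeated squaring: 6^1 ≡ 6, 6^2 ≡ 36, 6^4 ≡ 50, 6^8 ≡ 8, 6^16 ≡ 64, 6^32 ≡ 2, 6^64 ≡ 4 (mod 89).
Test 6^d mod 89 for each divisor d in increasing order:
6^1 ≡ 6
6^2 ≡ 36
6^4 ≡ 50
6^8 ≡ 8
6^11 = 6^8·6^2·6^1 ≡ 37
6^22 = 6^16·6^4·6^2 ≡ 34
6^44 = 6^32·6^8·6^4 ≡ 88
6^88 = 6^64·6^16·6^8 ≡ 1  ← first divisor giving 1
The order is 88.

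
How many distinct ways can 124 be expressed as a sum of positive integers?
2841940500

p(n) counts ways to write n as a sum of positive integers (order ignored).
Euler's pentagonal recurrence: p(k) = p(k-1) + p(k-2) - p(k-5) - p(k-7) + p(k-12) + p(k-15) - ... (offsets j(3j∓1)/2, signs ++--, p(0)=1, p(<0)=0).
DP table for k = 0..123: p(0)=1, p(1)=1, p(2)=2, p(3)=3, p(4)=5, p(5)=7, p(6)=11, p(7)=15, p(8)=22, p(9)=30, p(10)=42, p(11)=56, p(12)=77, p(13)=101, p(14)=135, p(15)=176, p(16)=231, p(17)=297, p(18)=385, p(19)=490, p(20)=627, p(21)=792, p(22)=1002, p(23)=1255, p(24)=1575, p(25)=1958, p(26)=2436, p(27)=3010, p(28)=3718, p(29)=4565, p(30)=5604, p(31)=6842, p(32)=8349, p(33)=10143, p(34)=12310, p(35)=14883, p(36)=17977, p(37)=21637, p(38)=26015, p(39)=31185, p(40)=37338, p(41)=44583, p(42)=53174, p(43)=63261, p(44)=75175, p(45)=89134, p(46)=105558, p(47)=124754, p(48)=147273, p(49)=173525, p(50)=204226, p(51)=239943, p(52)=281589, p(53)=329931, p(54)=386155, p(55)=451276, p(56)=526823, p(57)=614154, p(58)=715220, p(59)=831820, p(60)=966467, p(61)=1121505, p(62)=1300156, p(63)=1505499, p(64)=1741630, p(65)=2012558, p(66)=2323520, p(67)=2679689, p(68)=3087735, p(69)=3554345, p(70)=4087968, p(71)=4697205, p(72)=5392783, p(73)=6185689, p(74)=7089500, p(75)=8118264, p(76)=9289091, p(77)=10619863, p(78)=12132164, p(79)=13848650, p(80)=15796476, p(81)=18004327, p(82)=20506255, p(83)=23338469, p(84)=26543660, p(85)=30167357, p(86)=34262962, p(87)=38887673, p(88)=44108109, p(89)=49995925, p(90)=56634173, p(91)=64112359, p(92)=72533807, p(93)=82010177, p(94)=92669720, p(95)=104651419, p(96)=118114304, p(97)=133230930, p(98)=150198136, p(99)=169229875, p(100)=190569292, p(101)=214481126, p(102)=241265379, p(103)=271248950, p(104)=304801365, p(105)=342325709, p(106)=384276336, p(107)=431149389, p(108)=483502844, p(109)=541946240, p(110)=607163746, p(111)=679903203, p(112)=761002156, p(113)=851376628, p(114)=952050665, p(115)=1064144451, p(116)=1188908248, p(117)=1327710076, p(118)=1482074143, p(119)=1653668665, p(120)=1844349560, p(121)=2056148051, p(122)=2291320912, p(123)=2552338241.
Final step: p(124) = p(123) + p(122) - p(119) - p(117) + p(112) + p(109) - p(102) - p(98) + p(89) + p(84) - p(73) - p(67) + p(54) + p(47) - p(32) - p(24) + p(7)
= 2552338241 + 2291320912 - 1653668665 - 1327710076 + 761002156 + 541946240 - 241265379 - 150198136 + 49995925 + 26543660 - 6185689 - 2679689 + 386155 + 124754 - 8349 - 1575 + 15
= 2841940500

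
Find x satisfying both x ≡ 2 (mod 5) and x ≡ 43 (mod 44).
87

Using Chinese Remainder Theorem:
M = 5 × 44 = 220
M1 = 44, M2 = 5
y1 = 44^(-1) mod 5 = 4
y2 = 5^(-1) mod 44 = 9
x = (2×44×4 + 43×5×9) mod 220 = 87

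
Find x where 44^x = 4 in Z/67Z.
26

Baby-step giant-step with step n = ⌈√67⌉ = 9.
Baby steps 44^j mod 67 (j:value) for j=0..8: 0:1, 1:44, 2:60, 3:27, 4:49, 5:12, 6:59, 7:50, 8:56.
Giant-step multiplier: 44^(-9) ≡ 44^(66-9) = 44^57 ≡ 58 (mod 67).
Giant steps γ_i = 4·58^i mod 67: γ_0=4, γ_1=31, γ_2=56 (in table at j=8).
x = i·n + j = 2·9 + 8 = 26.
Check: 44^26 ≡ 4 (mod 67).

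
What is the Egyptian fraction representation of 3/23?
1/8 + 1/184

Greedy algorithm:
3/23: ceiling(23/3) = 8, use 1/8
1/184: ceiling(184/1) = 184, use 1/184
Result: 3/23 = 1/8 + 1/184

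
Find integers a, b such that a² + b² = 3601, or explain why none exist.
1² + 60² (a=1, b=60)

Factorization: 3601 = 13 × 277
By Fermat: n is sum of two squares iff every prime p ≡ 3 (mod 4) appears to even power.
All primes ≡ 3 (mod 4) appear to even power.
Search a = 0, 1, 2, … for 3601 - a² a perfect square: first hit at a = 1: 3601 - 1 = 3600 = 60².
3601 = 1² + 60² = 1 + 3600 ✓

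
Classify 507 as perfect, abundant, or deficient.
deficient

Proper divisors of 507: sum = 1 + 3 + 13 + 39 + 169 = 225
Since 225 < 507, 507 is deficient.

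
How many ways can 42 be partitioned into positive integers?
53174

p(n) counts ways to write n as a sum of positive integers (order ignored).
Euler's pentagonal recurrence: p(k) = p(k-1) + p(k-2) - p(k-5) - p(k-7) + p(k-12) + p(k-15) - ... (offsets j(3j∓1)/2, signs ++--, p(0)=1, p(<0)=0).
DP table for k = 0..41: p(0)=1, p(1)=1, p(2)=2, p(3)=3, p(4)=5, p(5)=7, p(6)=11, p(7)=15, p(8)=22, p(9)=30, p(10)=42, p(11)=56, p(12)=77, p(13)=101, p(14)=135, p(15)=176, p(16)=231, p(17)=297, p(18)=385, p(19)=490, p(20)=627, p(21)=792, p(22)=1002, p(23)=1255, p(24)=1575, p(25)=1958, p(26)=2436, p(27)=3010, p(28)=3718, p(29)=4565, p(30)=5604, p(31)=6842, p(32)=8349, p(33)=10143, p(34)=12310, p(35)=14883, p(36)=17977, p(37)=21637, p(38)=26015, p(39)=31185, p(40)=37338, p(41)=44583.
Final step: p(42) = p(41) + p(40) - p(37) - p(35) + p(30) + p(27) - p(20) - p(16) + p(7) + p(2)
= 44583 + 37338 - 21637 - 14883 + 5604 + 3010 - 627 - 231 + 15 + 2
= 53174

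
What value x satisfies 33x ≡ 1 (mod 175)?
122

gcd(33, 175) = 1, so the inverse exists.
Extended Euclidean algorithm on (175, 33):
175 = 5 × 33 + 10  ⟹  10 = (1)·175 + (-5)·33
33 = 3 × 10 + 3  ⟹  3 = (-3)·175 + (16)·33
10 = 3 × 3 + 1  ⟹  1 = (10)·175 + (-53)·33
So (-53)·33 ≡ 1 (mod 175), i.e. 33^(-1) ≡ -53 ≡ 122 (mod 175).
Check: 33 × 122 = 4026 ≡ 1 (mod 175)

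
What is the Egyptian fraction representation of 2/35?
1/18 + 1/630

Greedy algorithm:
2/35: ceiling(35/2) = 18, use 1/18
1/630: ceiling(630/1) = 630, use 1/630
Result: 2/35 = 1/18 + 1/630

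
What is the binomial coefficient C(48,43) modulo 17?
13

Using Lucas' theorem:
Write n=48 and k=43 in base 17:
n in base 17: [2, 14]
k in base 17: [2, 9]
C(48,43) mod 17 = ∏ C(n_i, k_i) mod 17
Digit binomials (mod 17): C(2,2) = 1; C(14,9) = 2002 ≡ 13
Product: 1 × 13 = 13 ≡ 13 (mod 17)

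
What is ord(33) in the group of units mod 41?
20

41 is prime, so ord(33) divides φ(41) = 40.
Divisors of 40: 1, 2, 4, 5, 8, 10, 20, 40.
Repeated squaring: 33^1 ≡ 33, 33^2 ≡ 23, 33^4 ≡ 37, 33^8 ≡ 16, 33^16 ≡ 10, 33^32 ≡ 18 (mod 41).
Test 33^d mod 41 for each divisor d in increasing order:
33^1 ≡ 33
33^2 ≡ 23
33^4 ≡ 37
33^5 = 33^4·33^1 ≡ 32
33^8 ≡ 16
33^10 = 33^8·33^2 ≡ 40
33^20 = 33^16·33^4 ≡ 1  ← first divisor giving 1
The order is 20.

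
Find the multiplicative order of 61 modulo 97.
3

97 is prime, so ord(61) divides φ(97) = 96.
Divisors of 96: 1, 2, 3, 4, 6, 8, 12, 16, 24, 32, 48, 96.
Repeated squaring: 61^1 ≡ 61, 61^2 ≡ 35, 61^4 ≡ 61, 61^8 ≡ 35, 61^16 ≡ 61, 61^32 ≡ 35, 61^64 ≡ 61 (mod 97).
Test 61^d mod 97 for each divisor d in increasing order:
61^1 ≡ 61
61^2 ≡ 35
61^3 = 61^2·61^1 ≡ 1  ← first divisor giving 1
The order is 3.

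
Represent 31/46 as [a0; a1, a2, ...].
[0; 1, 2, 15]

Euclidean algorithm steps:
31 = 0 × 46 + 31
46 = 1 × 31 + 15
31 = 2 × 15 + 1
15 = 15 × 1 + 0
Continued fraction: [0; 1, 2, 15]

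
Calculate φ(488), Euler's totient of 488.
240

488 = 2^3 × 61
φ(n) = n × ∏(1 - 1/p) for each prime p dividing n
φ(488) = 488 × (1 - 1/2) × (1 - 1/61) = 240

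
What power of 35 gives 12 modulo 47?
24

Baby-step giant-step with step n = ⌈√47⌉ = 7.
Baby steps 35^j mod 47 (j:value) for j=0..6: 0:1, 1:35, 2:3, 3:11, 4:9, 5:33, 6:27.
Giant-step multiplier: 35^(-7) ≡ 35^(46-7) = 35^39 ≡ 19 (mod 47).
Giant steps γ_i = 12·19^i mod 47: γ_0=12, γ_1=40, γ_2=8, γ_3=11 (in table at j=3).
x = i·n + j = 3·7 + 3 = 24.
Check: 35^24 ≡ 12 (mod 47).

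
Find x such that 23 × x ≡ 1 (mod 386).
235

gcd(23, 386) = 1, so the inverse exists.
Extended Euclidean algorithm on (386, 23):
386 = 16 × 23 + 18  ⟹  18 = (1)·386 + (-16)·23
23 = 1 × 18 + 5  ⟹  5 = (-1)·386 + (17)·23
18 = 3 × 5 + 3  ⟹  3 = (4)·386 + (-67)·23
5 = 1 × 3 + 2  ⟹  2 = (-5)·386 + (84)·23
3 = 1 × 2 + 1  ⟹  1 = (9)·386 + (-151)·23
So (-151)·23 ≡ 1 (mod 386), i.e. 23^(-1) ≡ -151 ≡ 235 (mod 386).
Check: 23 × 235 = 5405 ≡ 1 (mod 386)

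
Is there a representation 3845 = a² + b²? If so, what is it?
1² + 62² (a=1, b=62)

Factorization: 3845 = 5 × 769
By Fermat: n is sum of two squares iff every prime p ≡ 3 (mod 4) appears to even power.
All primes ≡ 3 (mod 4) appear to even power.
Search a = 0, 1, 2, … for 3845 - a² a perfect square: first hit at a = 1: 3845 - 1 = 3844 = 62².
3845 = 1² + 62² = 1 + 3844 ✓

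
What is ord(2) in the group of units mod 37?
36

37 is prime, so ord(2) divides φ(37) = 36.
Divisors of 36: 1, 2, 3, 4, 6, 9, 12, 18, 36.
Repeated squaring: 2^1 ≡ 2, 2^2 ≡ 4, 2^4 ≡ 16, 2^8 ≡ 34, 2^16 ≡ 9, 2^32 ≡ 7 (mod 37).
Test 2^d mod 37 for each divisor d in increasing order:
2^1 ≡ 2
2^2 ≡ 4
2^3 = 2^2·2^1 ≡ 8
2^4 ≡ 16
2^6 = 2^4·2^2 ≡ 27
2^9 = 2^8·2^1 ≡ 31
2^12 = 2^8·2^4 ≡ 26
2^18 = 2^16·2^2 ≡ 36
2^36 = 2^32·2^4 ≡ 1  ← first divisor giving 1
The order is 36.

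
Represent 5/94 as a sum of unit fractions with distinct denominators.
1/19 + 1/1786

Greedy algorithm:
5/94: ceiling(94/5) = 19, use 1/19
1/1786: ceiling(1786/1) = 1786, use 1/1786
Result: 5/94 = 1/19 + 1/1786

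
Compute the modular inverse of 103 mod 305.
77

gcd(103, 305) = 1, so the inverse exists.
Extended Euclidean algorithm on (305, 103):
305 = 2 × 103 + 99  ⟹  99 = (1)·305 + (-2)·103
103 = 1 × 99 + 4  ⟹  4 = (-1)·305 + (3)·103
99 = 24 × 4 + 3  ⟹  3 = (25)·305 + (-74)·103
4 = 1 × 3 + 1  ⟹  1 = (-26)·305 + (77)·103
So (77)·103 ≡ 1 (mod 305), i.e. 103^(-1) ≡ 77 (mod 305).
Check: 103 × 77 = 7931 ≡ 1 (mod 305)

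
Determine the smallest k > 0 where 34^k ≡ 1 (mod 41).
40

41 is prime, so ord(34) divides φ(41) = 40.
Divisors of 40: 1, 2, 4, 5, 8, 10, 20, 40.
Repeated squaring: 34^1 ≡ 34, 34^2 ≡ 8, 34^4 ≡ 23, 34^8 ≡ 37, 34^16 ≡ 16, 34^32 ≡ 10 (mod 41).
Test 34^d mod 41 for each divisor d in increasing order:
34^1 ≡ 34
34^2 ≡ 8
34^4 ≡ 23
34^5 = 34^4·34^1 ≡ 3
34^8 ≡ 37
34^10 = 34^8·34^2 ≡ 9
34^20 = 34^16·34^4 ≡ 40
34^40 = 34^32·34^8 ≡ 1  ← first divisor giving 1
The order is 40.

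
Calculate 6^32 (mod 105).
36

Repeated squaring. Binary of 32 = 100000.
6^1 ≡ 6 (mod 105); 6^2 ≡ 36 (mod 105); 6^4 ≡ 36 (mod 105); 6^8 ≡ 36 (mod 105); 6^16 ≡ 36 (mod 105); 6^32 ≡ 36 (mod 105)
6^32 = 6^32 ≡ 36 (mod 105)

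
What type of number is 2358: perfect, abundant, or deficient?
abundant

Proper divisors of 2358: sum = 1 + 2 + 3 + 6 + 9 + 18 + 131 + 262 + 393 + 786 + 1179 = 2790
Since 2790 > 2358, 2358 is abundant.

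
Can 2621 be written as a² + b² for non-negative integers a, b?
11² + 50² (a=11, b=50)

Factorization: 2621 = 2621
By Fermat: n is sum of two squares iff every prime p ≡ 3 (mod 4) appears to even power.
All primes ≡ 3 (mod 4) appear to even power.
Search a = 0, 1, 2, … for 2621 - a² a perfect square: first hit at a = 11: 2621 - 121 = 2500 = 50².
2621 = 11² + 50² = 121 + 2500 ✓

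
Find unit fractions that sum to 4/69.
1/18 + 1/414

Greedy algorithm:
4/69: ceiling(69/4) = 18, use 1/18
1/414: ceiling(414/1) = 414, use 1/414
Result: 4/69 = 1/18 + 1/414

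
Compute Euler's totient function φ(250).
100

250 = 2 × 5^3
φ(n) = n × ∏(1 - 1/p) for each prime p dividing n
φ(250) = 250 × (1 - 1/2) × (1 - 1/5) = 100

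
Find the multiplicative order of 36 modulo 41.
20

41 is prime, so ord(36) divides φ(41) = 40.
Divisors of 40: 1, 2, 4, 5, 8, 10, 20, 40.
Repeated squaring: 36^1 ≡ 36, 36^2 ≡ 25, 36^4 ≡ 10, 36^8 ≡ 18, 36^16 ≡ 37, 36^32 ≡ 16 (mod 41).
Test 36^d mod 41 for each divisor d in increasing order:
36^1 ≡ 36
36^2 ≡ 25
36^4 ≡ 10
36^5 = 36^4·36^1 ≡ 32
36^8 ≡ 18
36^10 = 36^8·36^2 ≡ 40
36^20 = 36^16·36^4 ≡ 1  ← first divisor giving 1
The order is 20.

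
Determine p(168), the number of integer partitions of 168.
228204732751

p(n) counts ways to write n as a sum of positive integers (order ignored).
Euler's pentagonal recurrence: p(k) = p(k-1) + p(k-2) - p(k-5) - p(k-7) + p(k-12) + p(k-15) - ... (offsets j(3j∓1)/2, signs ++--, p(0)=1, p(<0)=0).
DP table for k = 0..167: p(0)=1, p(1)=1, p(2)=2, p(3)=3, p(4)=5, p(5)=7, p(6)=11, p(7)=15, p(8)=22, p(9)=30, p(10)=42, p(11)=56, p(12)=77, p(13)=101, p(14)=135, p(15)=176, p(16)=231, p(17)=297, p(18)=385, p(19)=490, p(20)=627, p(21)=792, p(22)=1002, p(23)=1255, p(24)=1575, p(25)=1958, p(26)=2436, p(27)=3010, p(28)=3718, p(29)=4565, p(30)=5604, p(31)=6842, p(32)=8349, p(33)=10143, p(34)=12310, p(35)=14883, p(36)=17977, p(37)=21637, p(38)=26015, p(39)=31185, p(40)=37338, p(41)=44583, p(42)=53174, p(43)=63261, p(44)=75175, p(45)=89134, p(46)=105558, p(47)=124754, p(48)=147273, p(49)=173525, p(50)=204226, p(51)=239943, p(52)=281589, p(53)=329931, p(54)=386155, p(55)=451276, p(56)=526823, p(57)=614154, p(58)=715220, p(59)=831820, p(60)=966467, p(61)=1121505, p(62)=1300156, p(63)=1505499, p(64)=1741630, p(65)=2012558, p(66)=2323520, p(67)=2679689, p(68)=3087735, p(69)=3554345, p(70)=4087968, p(71)=4697205, p(72)=5392783, p(73)=6185689, p(74)=7089500, p(75)=8118264, p(76)=9289091, p(77)=10619863, p(78)=12132164, p(79)=13848650, p(80)=15796476, p(81)=18004327, p(82)=20506255, p(83)=23338469, p(84)=26543660, p(85)=30167357, p(86)=34262962, p(87)=38887673, p(88)=44108109, p(89)=49995925, p(90)=56634173, p(91)=64112359, p(92)=72533807, p(93)=82010177, p(94)=92669720, p(95)=104651419, p(96)=118114304, p(97)=133230930, p(98)=150198136, p(99)=169229875, p(100)=190569292, p(101)=214481126, p(102)=241265379, p(103)=271248950, p(104)=304801365, p(105)=342325709, p(106)=384276336, p(107)=431149389, p(108)=483502844, p(109)=541946240, p(110)=607163746, p(111)=679903203, p(112)=761002156, p(113)=851376628, p(114)=952050665, p(115)=1064144451, p(116)=1188908248, p(117)=1327710076, p(118)=1482074143, p(119)=1653668665, p(120)=1844349560, p(121)=2056148051, p(122)=2291320912, p(123)=2552338241, p(124)=2841940500, p(125)=3163127352, p(126)=3519222692, p(127)=3913864295, p(128)=4351078600, p(129)=4835271870, p(130)=5371315400, p(131)=5964539504, p(132)=6620830889, p(133)=7346629512, p(134)=8149040695, p(135)=9035836076, p(136)=10015581680, p(137)=11097645016, p(138)=12292341831, p(139)=13610949895, p(140)=15065878135, p(141)=16670689208, p(142)=18440293320, p(143)=20390982757, p(144)=22540654445, p(145)=24908858009, p(146)=27517052599, p(147)=30388671978, p(148)=33549419497, p(149)=37027355200, p(150)=40853235313, p(151)=45060624582, p(152)=49686288421, p(153)=54770336324, p(154)=60356673280, p(155)=66493182097, p(156)=73232243759, p(157)=80630964769, p(158)=88751778802, p(159)=97662728555, p(160)=107438159466, p(161)=118159068427, p(162)=129913904637, p(163)=142798995930, p(164)=156919475295, p(165)=172389800255, p(166)=189334822579, p(167)=207890420102.
Final step: p(168) = p(167) + p(166) - p(163) - p(161) + p(156) + p(153) - p(146) - p(142) + p(133) + p(128) - p(117) - p(111) + p(98) + p(91) - p(76) - p(68) + p(51) + p(42) - p(23) - p(13)
= 207890420102 + 189334822579 - 142798995930 - 118159068427 + 73232243759 + 54770336324 - 27517052599 - 18440293320 + 7346629512 + 4351078600 - 1327710076 - 679903203 + 150198136 + 64112359 - 9289091 - 3087735 + 239943 + 53174 - 1255 - 101
= 228204732751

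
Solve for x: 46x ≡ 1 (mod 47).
46

gcd(46, 47) = 1, so the inverse exists.
Extended Euclidean algorithm on (47, 46):
47 = 1 × 46 + 1  ⟹  1 = (1)·47 + (-1)·46
So (-1)·46 ≡ 1 (mod 47), i.e. 46^(-1) ≡ -1 ≡ 46 (mod 47).
Check: 46 × 46 = 2116 ≡ 1 (mod 47)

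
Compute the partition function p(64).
1741630

p(n) counts ways to write n as a sum of positive integers (order ignored).
Euler's pentagonal recurrence: p(k) = p(k-1) + p(k-2) - p(k-5) - p(k-7) + p(k-12) + p(k-15) - ... (offsets j(3j∓1)/2, signs ++--, p(0)=1, p(<0)=0).
DP table for k = 0..63: p(0)=1, p(1)=1, p(2)=2, p(3)=3, p(4)=5, p(5)=7, p(6)=11, p(7)=15, p(8)=22, p(9)=30, p(10)=42, p(11)=56, p(12)=77, p(13)=101, p(14)=135, p(15)=176, p(16)=231, p(17)=297, p(18)=385, p(19)=490, p(20)=627, p(21)=792, p(22)=1002, p(23)=1255, p(24)=1575, p(25)=1958, p(26)=2436, p(27)=3010, p(28)=3718, p(29)=4565, p(30)=5604, p(31)=6842, p(32)=8349, p(33)=10143, p(34)=12310, p(35)=14883, p(36)=17977, p(37)=21637, p(38)=26015, p(39)=31185, p(40)=37338, p(41)=44583, p(42)=53174, p(43)=63261, p(44)=75175, p(45)=89134, p(46)=105558, p(47)=124754, p(48)=147273, p(49)=173525, p(50)=204226, p(51)=239943, p(52)=281589, p(53)=329931, p(54)=386155, p(55)=451276, p(56)=526823, p(57)=614154, p(58)=715220, p(59)=831820, p(60)=966467, p(61)=1121505, p(62)=1300156, p(63)=1505499.
Final step: p(64) = p(63) + p(62) - p(59) - p(57) + p(52) + p(49) - p(42) - p(38) + p(29) + p(24) - p(13) - p(7)
= 1505499 + 1300156 - 831820 - 614154 + 281589 + 173525 - 53174 - 26015 + 4565 + 1575 - 101 - 15
= 1741630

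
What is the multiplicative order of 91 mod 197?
196

197 is prime, so ord(91) divides φ(197) = 196.
Divisors of 196: 1, 2, 4, 7, 14, 28, 49, 98, 196.
Repeated squaring: 91^1 ≡ 91, 91^2 ≡ 7, 91^4 ≡ 49, 91^8 ≡ 37, 91^16 ≡ 187, 91^32 ≡ 100, 91^64 ≡ 150, 91^128 ≡ 42 (mod 197).
Test 91^d mod 197 for each divisor d in increasing order:
91^1 ≡ 91
91^2 ≡ 7
91^4 ≡ 49
91^7 = 91^4·91^2·91^1 ≡ 87
91^14 = 91^8·91^4·91^2 ≡ 83
91^28 = 91^16·91^8·91^4 ≡ 191
91^49 = 91^32·91^16·91^1 ≡ 14
91^98 = 91^64·91^32·91^2 ≡ 196
91^196 = 91^128·91^64·91^4 ≡ 1  ← first divisor giving 1
The order is 196.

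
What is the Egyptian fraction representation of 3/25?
1/9 + 1/113 + 1/25425

Greedy algorithm:
3/25: ceiling(25/3) = 9, use 1/9
2/225: ceiling(225/2) = 113, use 1/113
1/25425: ceiling(25425/1) = 25425, use 1/25425
Result: 3/25 = 1/9 + 1/113 + 1/25425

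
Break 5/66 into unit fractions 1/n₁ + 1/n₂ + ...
1/14 + 1/231

Greedy algorithm:
5/66: ceiling(66/5) = 14, use 1/14
1/231: ceiling(231/1) = 231, use 1/231
Result: 5/66 = 1/14 + 1/231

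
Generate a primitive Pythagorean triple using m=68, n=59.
(1143, 8024, 8105)

Euclid's formula: a = m² - n², b = 2mn, c = m² + n²
m = 68, n = 59
a = 68² - 59² = 4624 - 3481 = 1143
b = 2 × 68 × 59 = 8024
c = 68² + 59² = 4624 + 3481 = 8105
Verification: 1143² + 8024² = 1306449 + 64384576 = 65691025 = 8105² ✓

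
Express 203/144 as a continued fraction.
[1; 2, 2, 3, 1, 2, 2]

Euclidean algorithm steps:
203 = 1 × 144 + 59
144 = 2 × 59 + 26
59 = 2 × 26 + 7
26 = 3 × 7 + 5
7 = 1 × 5 + 2
5 = 2 × 2 + 1
2 = 2 × 1 + 0
Continued fraction: [1; 2, 2, 3, 1, 2, 2]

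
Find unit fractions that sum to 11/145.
1/14 + 1/226 + 1/114695

Greedy algorithm:
11/145: ceiling(145/11) = 14, use 1/14
9/2030: ceiling(2030/9) = 226, use 1/226
1/114695: ceiling(114695/1) = 114695, use 1/114695
Result: 11/145 = 1/14 + 1/226 + 1/114695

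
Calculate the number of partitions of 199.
3646072432125

p(n) counts ways to write n as a sum of positive integers (order ignored).
Euler's pentagonal recurrence: p(k) = p(k-1) + p(k-2) - p(k-5) - p(k-7) + p(k-12) + p(k-15) - ... (offsets j(3j∓1)/2, signs ++--, p(0)=1, p(<0)=0).
DP table for k = 0..198: p(0)=1, p(1)=1, p(2)=2, p(3)=3, p(4)=5, p(5)=7, p(6)=11, p(7)=15, p(8)=22, p(9)=30, p(10)=42, p(11)=56, p(12)=77, p(13)=101, p(14)=135, p(15)=176, p(16)=231, p(17)=297, p(18)=385, p(19)=490, p(20)=627, p(21)=792, p(22)=1002, p(23)=1255, p(24)=1575, p(25)=1958, p(26)=2436, p(27)=3010, p(28)=3718, p(29)=4565, p(30)=5604, p(31)=6842, p(32)=8349, p(33)=10143, p(34)=12310, p(35)=14883, p(36)=17977, p(37)=21637, p(38)=26015, p(39)=31185, p(40)=37338, p(41)=44583, p(42)=53174, p(43)=63261, p(44)=75175, p(45)=89134, p(46)=105558, p(47)=124754, p(48)=147273, p(49)=173525, p(50)=204226, p(51)=239943, p(52)=281589, p(53)=329931, p(54)=386155, p(55)=451276, p(56)=526823, p(57)=614154, p(58)=715220, p(59)=831820, p(60)=966467, p(61)=1121505, p(62)=1300156, p(63)=1505499, p(64)=1741630, p(65)=2012558, p(66)=2323520, p(67)=2679689, p(68)=3087735, p(69)=3554345, p(70)=4087968, p(71)=4697205, p(72)=5392783, p(73)=6185689, p(74)=7089500, p(75)=8118264, p(76)=9289091, p(77)=10619863, p(78)=12132164, p(79)=13848650, p(80)=15796476, p(81)=18004327, p(82)=20506255, p(83)=23338469, p(84)=26543660, p(85)=30167357, p(86)=34262962, p(87)=38887673, p(88)=44108109, p(89)=49995925, p(90)=56634173, p(91)=64112359, p(92)=72533807, p(93)=82010177, p(94)=92669720, p(95)=104651419, p(96)=118114304, p(97)=133230930, p(98)=150198136, p(99)=169229875, p(100)=190569292, p(101)=214481126, p(102)=241265379, p(103)=271248950, p(104)=304801365, p(105)=342325709, p(106)=384276336, p(107)=431149389, p(108)=483502844, p(109)=541946240, p(110)=607163746, p(111)=679903203, p(112)=761002156, p(113)=851376628, p(114)=952050665, p(115)=1064144451, p(116)=1188908248, p(117)=1327710076, p(118)=1482074143, p(119)=1653668665, p(120)=1844349560, p(121)=2056148051, p(122)=2291320912, p(123)=2552338241, p(124)=2841940500, p(125)=3163127352, p(126)=3519222692, p(127)=3913864295, p(128)=4351078600, p(129)=4835271870, p(130)=5371315400, p(131)=5964539504, p(132)=6620830889, p(133)=7346629512, p(134)=8149040695, p(135)=9035836076, p(136)=10015581680, p(137)=11097645016, p(138)=12292341831, p(139)=13610949895, p(140)=15065878135, p(141)=16670689208, p(142)=18440293320, p(143)=20390982757, p(144)=22540654445, p(145)=24908858009, p(146)=27517052599, p(147)=30388671978, p(148)=33549419497, p(149)=37027355200, p(150)=40853235313, p(151)=45060624582, p(152)=49686288421, p(153)=54770336324, p(154)=60356673280, p(155)=66493182097, p(156)=73232243759, p(157)=80630964769, p(158)=88751778802, p(159)=97662728555, p(160)=107438159466, p(161)=118159068427, p(162)=129913904637, p(163)=142798995930, p(164)=156919475295, p(165)=172389800255, p(166)=189334822579, p(167)=207890420102, p(168)=228204732751, p(169)=250438925115, p(170)=274768617130, p(171)=301384802048, p(172)=330495499613, p(173)=362326859895, p(174)=397125074750, p(175)=435157697830, p(176)=476715857290, p(177)=522115831195, p(178)=571701605655, p(179)=625846753120, p(180)=684957390936, p(181)=749474411781, p(182)=819876908323, p(183)=896684817527, p(184)=980462880430, p(185)=1071823774337, p(186)=1171432692373, p(187)=1280011042268, p(188)=1398341745571, p(189)=1527273599625, p(190)=1667727404093, p(191)=1820701100652, p(192)=1987276856363, p(193)=2168627105469, p(194)=2366022741845, p(195)=2580840212973, p(196)=2814570987591, p(197)=3068829878530, p(198)=3345365983698.
Final step: p(199) = p(198) + p(197) - p(194) - p(192) + p(187) + p(184) - p(177) - p(173) + p(164) + p(159) - p(148) - p(142) + p(129) + p(122) - p(107) - p(99) + p(82) + p(73) - p(54) - p(44) + p(23) + p(12)
= 3345365983698 + 3068829878530 - 2366022741845 - 1987276856363 + 1280011042268 + 980462880430 - 522115831195 - 362326859895 + 156919475295 + 97662728555 - 33549419497 - 18440293320 + 4835271870 + 2291320912 - 431149389 - 169229875 + 20506255 + 6185689 - 386155 - 75175 + 1255 + 77
= 3646072432125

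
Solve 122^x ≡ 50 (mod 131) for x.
67

Baby-step giant-step with step n = ⌈√131⌉ = 12.
Baby steps 122^j mod 131 (j:value) for j=0..11: 0:1, 1:122, 2:81, 3:57, 4:11, 5:32, 6:105, 7:103, 8:121, 9:90, 10:107, 11:85.
Giant-step multiplier: 122^(-12) ≡ 122^(130-12) = 122^118 ≡ 25 (mod 131).
Giant steps γ_i = 50·25^i mod 131: γ_0=50, γ_1=71, γ_2=72, γ_3=97, γ_4=67, γ_5=103 (in table at j=7).
x = i·n + j = 5·12 + 7 = 67.
Check: 122^67 ≡ 50 (mod 131).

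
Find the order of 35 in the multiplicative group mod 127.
63

127 is prime, so ord(35) divides φ(127) = 126.
Divisors of 126: 1, 2, 3, 6, 7, 9, 14, 18, 21, 42, 63, 126.
Repeated squaring: 35^1 ≡ 35, 35^2 ≡ 82, 35^4 ≡ 120, 35^8 ≡ 49, 35^16 ≡ 115, 35^32 ≡ 17, 35^64 ≡ 35 (mod 127).
Test 35^d mod 127 for each divisor d in increasing order:
35^1 ≡ 35
35^2 ≡ 82
35^3 = 35^2·35^1 ≡ 76
35^6 = 35^4·35^2 ≡ 61
35^7 = 35^4·35^2·35^1 ≡ 103
35^9 = 35^8·35^1 ≡ 64
35^14 = 35^8·35^4·35^2 ≡ 68
35^18 = 35^16·35^2 ≡ 32
35^21 = 35^16·35^4·35^1 ≡ 19
35^42 = 35^32·35^8·35^2 ≡ 107
35^63 = 35^32·35^16·35^8·35^4·35^2·35^1 ≡ 1  ← first divisor giving 1
The order is 63.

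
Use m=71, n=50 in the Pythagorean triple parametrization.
(2541, 7100, 7541)

Euclid's formula: a = m² - n², b = 2mn, c = m² + n²
m = 71, n = 50
a = 71² - 50² = 5041 - 2500 = 2541
b = 2 × 71 × 50 = 7100
c = 71² + 50² = 5041 + 2500 = 7541
Verification: 2541² + 7100² = 6456681 + 50410000 = 56866681 = 7541² ✓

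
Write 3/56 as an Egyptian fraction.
1/19 + 1/1064

Greedy algorithm:
3/56: ceiling(56/3) = 19, use 1/19
1/1064: ceiling(1064/1) = 1064, use 1/1064
Result: 3/56 = 1/19 + 1/1064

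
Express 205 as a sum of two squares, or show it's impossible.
3² + 14² (a=3, b=14)

Factorization: 205 = 5 × 41
By Fermat: n is sum of two squares iff every prime p ≡ 3 (mod 4) appears to even power.
All primes ≡ 3 (mod 4) appear to even power.
Search a = 0, 1, 2, … for 205 - a² a perfect square: first hit at a = 3: 205 - 9 = 196 = 14².
205 = 3² + 14² = 9 + 196 ✓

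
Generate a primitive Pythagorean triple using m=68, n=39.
(3103, 5304, 6145)

Euclid's formula: a = m² - n², b = 2mn, c = m² + n²
m = 68, n = 39
a = 68² - 39² = 4624 - 1521 = 3103
b = 2 × 68 × 39 = 5304
c = 68² + 39² = 4624 + 1521 = 6145
Verification: 3103² + 5304² = 9628609 + 28132416 = 37761025 = 6145² ✓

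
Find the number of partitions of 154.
60356673280

p(n) counts ways to write n as a sum of positive integers (order ignored).
Euler's pentagonal recurrence: p(k) = p(k-1) + p(k-2) - p(k-5) - p(k-7) + p(k-12) + p(k-15) - ... (offsets j(3j∓1)/2, signs ++--, p(0)=1, p(<0)=0).
DP table for k = 0..153: p(0)=1, p(1)=1, p(2)=2, p(3)=3, p(4)=5, p(5)=7, p(6)=11, p(7)=15, p(8)=22, p(9)=30, p(10)=42, p(11)=56, p(12)=77, p(13)=101, p(14)=135, p(15)=176, p(16)=231, p(17)=297, p(18)=385, p(19)=490, p(20)=627, p(21)=792, p(22)=1002, p(23)=1255, p(24)=1575, p(25)=1958, p(26)=2436, p(27)=3010, p(28)=3718, p(29)=4565, p(30)=5604, p(31)=6842, p(32)=8349, p(33)=10143, p(34)=12310, p(35)=14883, p(36)=17977, p(37)=21637, p(38)=26015, p(39)=31185, p(40)=37338, p(41)=44583, p(42)=53174, p(43)=63261, p(44)=75175, p(45)=89134, p(46)=105558, p(47)=124754, p(48)=147273, p(49)=173525, p(50)=204226, p(51)=239943, p(52)=281589, p(53)=329931, p(54)=386155, p(55)=451276, p(56)=526823, p(57)=614154, p(58)=715220, p(59)=831820, p(60)=966467, p(61)=1121505, p(62)=1300156, p(63)=1505499, p(64)=1741630, p(65)=2012558, p(66)=2323520, p(67)=2679689, p(68)=3087735, p(69)=3554345, p(70)=4087968, p(71)=4697205, p(72)=5392783, p(73)=6185689, p(74)=7089500, p(75)=8118264, p(76)=9289091, p(77)=10619863, p(78)=12132164, p(79)=13848650, p(80)=15796476, p(81)=18004327, p(82)=20506255, p(83)=23338469, p(84)=26543660, p(85)=30167357, p(86)=34262962, p(87)=38887673, p(88)=44108109, p(89)=49995925, p(90)=56634173, p(91)=64112359, p(92)=72533807, p(93)=82010177, p(94)=92669720, p(95)=104651419, p(96)=118114304, p(97)=133230930, p(98)=150198136, p(99)=169229875, p(100)=190569292, p(101)=214481126, p(102)=241265379, p(103)=271248950, p(104)=304801365, p(105)=342325709, p(106)=384276336, p(107)=431149389, p(108)=483502844, p(109)=541946240, p(110)=607163746, p(111)=679903203, p(112)=761002156, p(113)=851376628, p(114)=952050665, p(115)=1064144451, p(116)=1188908248, p(117)=1327710076, p(118)=1482074143, p(119)=1653668665, p(120)=1844349560, p(121)=2056148051, p(122)=2291320912, p(123)=2552338241, p(124)=2841940500, p(125)=3163127352, p(126)=3519222692, p(127)=3913864295, p(128)=4351078600, p(129)=4835271870, p(130)=5371315400, p(131)=5964539504, p(132)=6620830889, p(133)=7346629512, p(134)=8149040695, p(135)=9035836076, p(136)=10015581680, p(137)=11097645016, p(138)=12292341831, p(139)=13610949895, p(140)=15065878135, p(141)=16670689208, p(142)=18440293320, p(143)=20390982757, p(144)=22540654445, p(145)=24908858009, p(146)=27517052599, p(147)=30388671978, p(148)=33549419497, p(149)=37027355200, p(150)=40853235313, p(151)=45060624582, p(152)=49686288421, p(153)=54770336324.
Final step: p(154) = p(153) + p(152) - p(149) - p(147) + p(142) + p(139) - p(132) - p(128) + p(119) + p(114) - p(103) - p(97) + p(84) + p(77) - p(62) - p(54) + p(37) + p(28) - p(9)
= 54770336324 + 49686288421 - 37027355200 - 30388671978 + 18440293320 + 13610949895 - 6620830889 - 4351078600 + 1653668665 + 952050665 - 271248950 - 133230930 + 26543660 + 10619863 - 1300156 - 386155 + 21637 + 3718 - 30
= 60356673280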